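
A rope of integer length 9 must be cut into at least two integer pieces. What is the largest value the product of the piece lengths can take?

27

Fill g[k] for k=2..9: at each k try every first piece i and multiply by the better of (k−i) uncut or g[k−i].
g[2] = 1*max(1,0) = 1*1 = 1
g[3] = max(1*2, 2*1) = 2
g[4] = max(1*3, 2*2, 3*1) = 4
g[5] = max(1*4, 2*3, 3*2, 4*1) = 6
g[6] = max(1*6, 2*4, 3*3, 4*2, 5*1) = 9
g[7] = max(1*9, 2*6, 3*4, 4*3, 5*2, 6*1) = 12
g[8] = max(1*12, 2*9, 3*6, …, 6*2, 7*1) = 18
g[9] = max(1*18, 2*12, 3*9, …, 7*2, 8*1) = 27
One optimal split: 3 + 3 + 3; product 3*3*3 = 27.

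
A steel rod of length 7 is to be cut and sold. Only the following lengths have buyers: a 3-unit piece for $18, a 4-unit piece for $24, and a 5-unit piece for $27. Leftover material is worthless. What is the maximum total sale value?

42

Build best[k] bottom-up: best[k] = max over allowed piece i of (p[i] + best[k−i]).
best[1] = 0
best[2] = 0
best[3] = 18
best[4] = max(18+0, 24+0) = 24
best[5] = max(18+0, 24+0, 27+0) = 27
best[6] = max(18+18, 24+0, 27+0) = 36
best[7] = max(18+24, 24+18, 27+0) = 42
One optimal cutting: 4 + 3 → $42.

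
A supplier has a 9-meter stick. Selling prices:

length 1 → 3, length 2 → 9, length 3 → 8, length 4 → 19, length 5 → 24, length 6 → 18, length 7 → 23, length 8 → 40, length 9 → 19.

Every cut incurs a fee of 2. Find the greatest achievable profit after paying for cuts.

41

Let r[k] be the best obtainable value from length k. For each k, try every first piece i and keep the best of price[i] + r[k−i] minus the 2 cut fee when i<k.
r[1] = 3
r[2] = 9
r[3] = 10  (first piece 1, then r[2]=9)
r[4] = 19
r[5] = 24
r[6] = 26  (first piece 2, then r[4]=19)
r[7] = 31  (first piece 2, then r[5]=24)
r[8] = 40
r[9] = 41  (first piece 1, then r[8]=40)
One optimal plan: pieces 8 + 1 (1 cut) → 43 − 2 = 41.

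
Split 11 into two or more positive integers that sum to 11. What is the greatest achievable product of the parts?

Let g[k] be the best product for length k (with at least one cut). For each first piece i, the rest contributes max(k−i, g[k−i]).
g[2] = 1*max(1,0) = 1*1 = 1
g[3] = 1*max(2,1) = 1*2 = 2
g[4] = 2*max(2,1) = 2*2 = 4
g[5] = 2*max(3,2) = 2*3 = 6
g[6] = 3*max(3,2) = 3*3 = 9
g[7] = 2*max(5,6) = 2*6 = 12
g[8] = 2*max(6,9) = 2*9 = 18
g[9] = 3*max(6,9) = 3*9 = 27
g[10] = 2*max(8,18) = 2*18 = 36
g[11] = 2*max(9,27) = 2*27 = 54
One optimal split: 3 + 3 + 3 + 2; product 3*3*3*2 = 54.

54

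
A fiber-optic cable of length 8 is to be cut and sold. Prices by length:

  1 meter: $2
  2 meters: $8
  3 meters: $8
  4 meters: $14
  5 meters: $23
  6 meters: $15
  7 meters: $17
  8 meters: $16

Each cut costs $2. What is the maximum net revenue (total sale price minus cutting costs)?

29

Let v[k] be the best obtainable value from length k. For each k, try every first piece i and keep the best of price[i] + v[k−i] minus the 2 cut fee when i<k.
v[1] = 2
v[2] = max(2+2-2, 8+0) = 8
v[3] = max(2+8-2, 8+2-2, 8+0) = 8
v[4] = max(2+8-2, 8+8-2, 8+2-2, 14+0) = 14
v[5] = max(2+14-2, 8+8-2, 8+8-2, 14+2-2, 23+0) = 23
v[6] = max(2+23-2, 8+14-2, 8+8-2, 14+8-2, 23+2-2, 15+0) = 23
v[7] = max(2+23-2, 8+23-2, 8+14-2, …, 15+2-2, 17+0) = 29
v[8] = max(2+29-2, 8+23-2, 8+23-2, …, 17+2-2, 16+0) = 29
One optimal plan: pieces 5 + 2 + 1 (2 cuts) → $33 − $4 = $29.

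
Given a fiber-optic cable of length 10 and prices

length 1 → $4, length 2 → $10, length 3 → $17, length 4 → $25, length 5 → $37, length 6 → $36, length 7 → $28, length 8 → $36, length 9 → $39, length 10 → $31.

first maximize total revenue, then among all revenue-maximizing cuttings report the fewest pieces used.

2

Consider every possible first cut. r[k] is the best of p[i]+r[k−i] over all sellable i≤k.
r[1] = 4
r[2] = max(4+4, 10+0) = 10
r[3] = max(4+10, 10+4, 17+0) = 17
r[4] = max(4+17, 10+10, 17+4, 25+0) = 25
r[5] = max(4+25, 10+17, 17+10, 25+4, 37+0) = 37
r[6] = max(4+37, 10+25, 17+17, 25+10, 37+4, 36+0) = 41
r[7] = max(4+41, 10+37, 17+25, …, 36+4, 28+0) = 47
r[8] = max(4+47, 10+41, 17+37, …, 28+4, 36+0) = 54
r[9] = max(4+54, 10+47, 17+41, …, 36+4, 39+0) = 62
r[10] = max(4+62, 10+54, 17+47, …, 39+4, 31+0) = 74
Maximum revenue is $74.
Now minimize piece count subject to staying optimal: for each k, pieces[k] = 1 + min over i with p[i]+r[k−i]=r[k] of pieces[k−i].
pieces[7] = 2
pieces[8] = 2
pieces[9] = 2
pieces[10] = 2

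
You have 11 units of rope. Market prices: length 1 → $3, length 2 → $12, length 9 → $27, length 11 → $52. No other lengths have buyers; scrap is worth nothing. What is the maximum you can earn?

63

Consider every possible first cut. r[k] is the best of p[i]+r[k−i] over all sellable i≤k.
r[1] = 3
r[2] = 12
r[3] = 15  (first piece 1, then r[2]=12)
r[4] = 24  (first piece 2, then r[2]=12)
r[5] = 27  (first piece 1, then r[4]=24)
r[6] = 36  (first piece 2, then r[4]=24)
r[7] = 39  (first piece 1, then r[6]=36)
r[8] = 48  (first piece 2, then r[6]=36)
r[9] = 51  (first piece 1, then r[8]=48)
r[10] = 60  (first piece 2, then r[8]=48)
r[11] = 63  (first piece 1, then r[10]=60)
One optimal cutting: 2 + 2 + 2 + 2 + 2 + 1 → $63.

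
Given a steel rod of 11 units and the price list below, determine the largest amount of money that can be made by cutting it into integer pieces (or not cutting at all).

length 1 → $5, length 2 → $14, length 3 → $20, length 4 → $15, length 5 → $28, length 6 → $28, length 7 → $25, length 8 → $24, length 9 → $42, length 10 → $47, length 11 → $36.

76

Let best[k] be the best obtainable value from length k. For each k, try every first piece i and keep the best of price[i] + best[k−i].
best[1] = 5
best[2] = max(5+5, 14+0) = 14
best[3] = max(5+14, 14+5, 20+0) = 20
best[4] = max(5+20, 14+14, 20+5, 15+0) = 28
best[5] = max(5+28, 14+20, 20+14, 15+5, 28+0) = 34
best[6] = max(5+34, 14+28, 20+20, 15+14, 28+5, 28+0) = 42
best[7] = max(5+42, 14+34, 20+28, …, 28+5, 25+0) = 48
best[8] = max(5+48, 14+42, 20+34, …, 25+5, 24+0) = 56
best[9] = max(5+56, 14+48, 20+42, …, 24+5, 42+0) = 62
best[10] = max(5+62, 14+56, 20+48, …, 42+5, 47+0) = 70
best[11] = max(5+70, 14+62, 20+56, …, 47+5, 36+0) = 76
One optimal cutting: 3 + 2 + 2 + 2 + 2 → $20 + $14 + $14 + $14 + $14 = $76.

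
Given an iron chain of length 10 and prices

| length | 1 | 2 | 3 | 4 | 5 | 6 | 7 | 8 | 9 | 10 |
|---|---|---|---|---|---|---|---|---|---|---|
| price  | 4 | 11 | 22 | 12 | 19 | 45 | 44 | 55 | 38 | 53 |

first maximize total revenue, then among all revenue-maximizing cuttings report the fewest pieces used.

Consider every possible first cut. r[k] is the best of p[i]+r[k−i] over all sellable i≤k.
r[1] = 4
r[2] = max(4+4, 11+0) = 11
r[3] = max(4+11, 11+4, 22+0) = 22
r[4] = max(4+22, 11+11, 22+4, 12+0) = 26
r[5] = max(4+26, 11+22, 22+11, 12+4, 19+0) = 33
r[6] = max(4+33, 11+26, 22+22, 12+11, 19+4, 45+0) = 45
r[7] = max(4+45, 11+33, 22+26, …, 45+4, 44+0) = 49
r[8] = max(4+49, 11+45, 22+33, …, 44+4, 55+0) = 56
r[9] = max(4+56, 11+49, 22+45, …, 55+4, 38+0) = 67
r[10] = max(4+67, 11+56, 22+49, …, 38+4, 53+0) = 71
Maximum revenue is $71.
Now minimize piece count subject to staying optimal: for each k, pieces[k] = 1 + min over i with p[i]+r[k−i]=r[k] of pieces[k−i].
pieces[7] = 2
pieces[8] = 2
pieces[9] = 2
pieces[10] = 3

3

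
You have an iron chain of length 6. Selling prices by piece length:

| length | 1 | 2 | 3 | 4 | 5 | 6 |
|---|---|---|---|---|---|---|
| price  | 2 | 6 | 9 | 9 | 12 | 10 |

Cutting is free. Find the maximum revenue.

Build best[k] bottom-up: best[k] = max over allowed piece i of (p[i] + best[k−i]).
best[1] = 2
best[2] = 6
best[3] = 9
best[4] = 12  (first piece 2, then best[2]=6)
best[5] = 15  (first piece 2, then best[3]=9)
best[6] = 18  (first piece 2, then best[4]=12)
One optimal cutting: 2 + 2 + 2 → $6 + $6 + $6 = $18.

18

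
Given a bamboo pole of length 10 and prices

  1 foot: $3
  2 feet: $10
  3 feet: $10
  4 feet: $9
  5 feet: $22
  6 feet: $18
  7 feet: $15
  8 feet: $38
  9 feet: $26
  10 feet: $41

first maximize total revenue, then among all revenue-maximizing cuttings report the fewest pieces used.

Consider every possible first cut. r[k] is the best of p[i]+r[k−i] over all sellable i≤k.
r[1] = 3
r[2] = max(3+3, 10+0) = 10
r[3] = max(3+10, 10+3, 10+0) = 13
r[4] = max(3+13, 10+10, 10+3, 9+0) = 20
r[5] = max(3+20, 10+13, 10+10, 9+3, 22+0) = 23
r[6] = max(3+23, 10+20, 10+13, 9+10, 22+3, 18+0) = 30
r[7] = max(3+30, 10+23, 10+20, …, 18+3, 15+0) = 33
r[8] = max(3+33, 10+30, 10+23, …, 15+3, 38+0) = 40
r[9] = max(3+40, 10+33, 10+30, …, 38+3, 26+0) = 43
r[10] = max(3+43, 10+40, 10+33, …, 26+3, 41+0) = 50
Maximum revenue is $50.
Now minimize piece count subject to staying optimal: for each k, pieces[k] = 1 + min over i with p[i]+r[k−i]=r[k] of pieces[k−i].
pieces[7] = 4
pieces[8] = 4
pieces[9] = 5
pieces[10] = 5

5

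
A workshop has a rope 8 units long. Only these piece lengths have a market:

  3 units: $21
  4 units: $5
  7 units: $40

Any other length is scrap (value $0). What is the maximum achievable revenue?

42

Build best[k] bottom-up: best[k] = max over allowed piece i of (p[i] + best[k−i]).
best[1] = 0
best[2] = 0
best[3] = 21
best[4] = 21
best[5] = 21
best[6] = 42  (first piece 3, then best[3]=21)
best[7] = 42
best[8] = 42
One optimal cutting: pieces 3 + 3 with 2 units of scrap → $42.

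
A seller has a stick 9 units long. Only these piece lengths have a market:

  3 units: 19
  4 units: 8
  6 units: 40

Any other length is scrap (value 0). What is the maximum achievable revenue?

59

Build f[k] bottom-up: f[k] = max over allowed piece i of (p[i] + f[k−i]).
f[1] = 0
f[2] = 0
f[3] = 19
f[4] = max(19+0, 8+0) = 19
f[5] = max(19+0, 8+0) = 19
f[6] = max(19+19, 8+0, 40+0) = 40
f[7] = max(19+19, 8+19, 40+0) = 40
f[8] = max(19+19, 8+19, 40+0) = 40
f[9] = max(19+40, 8+19, 40+19) = 59
One optimal cutting: 6 + 3 → 59.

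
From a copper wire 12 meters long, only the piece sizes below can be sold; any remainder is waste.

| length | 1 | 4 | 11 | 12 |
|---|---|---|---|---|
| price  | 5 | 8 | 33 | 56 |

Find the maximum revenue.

60

Build r[k] bottom-up: r[k] = max over allowed piece i of (p[i] + r[k−i]).
r[1] = 5
r[2] = 10  (first piece 1, then r[1]=5)
r[3] = 15  (first piece 1, then r[2]=10)
r[4] = 20  (first piece 1, then r[3]=15)
r[5] = 25  (first piece 1, then r[4]=20)
r[6] = 30  (first piece 1, then r[5]=25)
r[7] = 35  (first piece 1, then r[6]=30)
r[8] = 40  (first piece 1, then r[7]=35)
r[9] = 45  (first piece 1, then r[8]=40)
r[10] = 50  (first piece 1, then r[9]=45)
r[11] = 55  (first piece 1, then r[10]=50)
r[12] = 60  (first piece 1, then r[11]=55)
One optimal cutting: 1 + 1 + 1 + 1 + 1 + 1 + 1 + 1 + 1 + 1 + 1 + 1 → €60.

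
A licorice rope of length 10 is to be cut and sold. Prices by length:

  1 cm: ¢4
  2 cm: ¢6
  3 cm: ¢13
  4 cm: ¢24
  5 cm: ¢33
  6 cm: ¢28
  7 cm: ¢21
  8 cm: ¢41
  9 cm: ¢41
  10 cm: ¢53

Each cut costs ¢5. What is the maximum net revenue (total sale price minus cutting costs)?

Build v[k] bottom-up: v[k] = max over allowed piece i of (p[i] + v[k−i]) − 5 per cut.
v[1] = 4
v[2] = 6
v[3] = 13
v[4] = 24
v[5] = 33
v[6] = 32  (first piece 1, then v[5]=33)
v[7] = 34  (first piece 2, then v[5]=33)
v[8] = 43  (first piece 4, then v[4]=24)
v[9] = 52  (first piece 4, then v[5]=33)
v[10] = 61  (first piece 5, then v[5]=33)
One optimal plan: pieces 5 + 5 (1 cut) → ¢66 − ¢5 = ¢61.

61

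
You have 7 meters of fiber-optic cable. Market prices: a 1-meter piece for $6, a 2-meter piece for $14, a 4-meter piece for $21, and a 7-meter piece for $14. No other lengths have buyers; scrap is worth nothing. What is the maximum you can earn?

Consider every possible first cut. best[k] is the best of p[i]+best[k−i] over all sellable i≤k.
best[1] = 6
best[2] = max(6+6, 14+0) = 14
best[3] = max(6+14, 14+6) = 20
best[4] = max(6+20, 14+14, 21+0) = 28
best[5] = max(6+28, 14+20, 21+6) = 34
best[6] = max(6+34, 14+28, 21+14) = 42
best[7] = max(6+42, 14+34, 21+20, 14+0) = 48
One optimal cutting: 2 + 2 + 2 + 1 → $48.

48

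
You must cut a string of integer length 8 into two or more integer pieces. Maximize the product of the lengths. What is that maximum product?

Let f[k] be the best product for length k (with at least one cut). For each first piece i, the rest contributes max(k−i, f[k−i]).
Small cases: f[2]=1.
f[3] = max(1·2, 2·1) = 2
f[4] = max(1·3, 2·2, 3·1) = 4
f[5] = max(1·4, 2·3, 3·2, 4·1) = 6
f[6] = max(1·6, 2·4, 3·3, 4·2, 5·1) = 9
f[7] = max(1·9, 2·6, 3·4, 4·3, 5·2, 6·1) = 12
f[8] = max(1·12, 2·9, 3·6, …, 6·2, 7·1) = 18
One optimal split: 3 + 3 + 2; product 3·3·2 = 18.

18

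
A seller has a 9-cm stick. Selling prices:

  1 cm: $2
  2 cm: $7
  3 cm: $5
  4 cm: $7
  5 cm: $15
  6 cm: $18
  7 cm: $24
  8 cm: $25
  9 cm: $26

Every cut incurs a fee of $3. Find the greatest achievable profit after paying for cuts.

Let r[k] be the best obtainable value from length k. For each k, try every first piece i and keep the best of price[i] + r[k−i] minus the 3 cut fee when i<k.
r[1] = 2
r[2] = max(2+2-3, 7+0) = 7
r[3] = max(2+7-3, 7+2-3, 5+0) = 6
r[4] = max(2+6-3, 7+7-3, 5+2-3, 7+0) = 11
r[5] = max(2+11-3, 7+6-3, 5+7-3, 7+2-3, 15+0) = 15
r[6] = max(2+15-3, 7+11-3, 5+6-3, 7+7-3, 15+2-3, 18+0) = 18
r[7] = max(2+18-3, 7+15-3, 5+11-3, …, 18+2-3, 24+0) = 24
r[8] = max(2+24-3, 7+18-3, 5+15-3, …, 24+2-3, 25+0) = 25
r[9] = max(2+25-3, 7+24-3, 5+18-3, …, 25+2-3, 26+0) = 28
One optimal plan: pieces 7 + 2 (1 cut) → $31 − $3 = $28.

28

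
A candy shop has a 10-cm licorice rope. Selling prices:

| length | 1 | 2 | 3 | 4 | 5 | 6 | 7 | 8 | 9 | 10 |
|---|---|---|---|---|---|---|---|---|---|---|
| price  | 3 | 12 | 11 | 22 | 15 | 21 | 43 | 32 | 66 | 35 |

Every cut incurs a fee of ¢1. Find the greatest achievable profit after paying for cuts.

Let v[k] be the best obtainable value from length k. For each k, try every first piece i and keep the best of price[i] + v[k−i] minus the 1 cut fee when i<k.
v[1] = 3
v[2] = 12
v[3] = 14  (first piece 1, then v[2]=12)
v[4] = 23  (first piece 2, then v[2]=12)
v[5] = 25  (first piece 1, then v[4]=23)
v[6] = 34  (first piece 2, then v[4]=23)
v[7] = 43
v[8] = 45  (first piece 1, then v[7]=43)
v[9] = 66
v[10] = 68  (first piece 1, then v[9]=66)
One optimal plan: pieces 9 + 1 (1 cut) → ¢69 − ¢1 = ¢68.

68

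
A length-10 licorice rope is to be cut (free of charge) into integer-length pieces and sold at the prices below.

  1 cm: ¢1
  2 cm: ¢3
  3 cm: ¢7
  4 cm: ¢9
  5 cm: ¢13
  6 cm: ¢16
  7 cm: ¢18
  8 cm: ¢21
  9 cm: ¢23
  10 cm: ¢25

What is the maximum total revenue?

26

Let R[k] be the best obtainable value from length k. For each k, try every first piece i and keep the best of price[i] + R[k−i].
R[1] = 1
R[2] = 3
R[3] = 7
R[4] = 9
R[5] = 13
R[6] = 16
R[7] = 18
R[8] = 21
R[9] = 23  (first piece 3, then R[6]=16)
R[10] = 26  (first piece 5, then R[5]=13)
One optimal cutting: 5 + 5 → ¢13 + ¢13 = ¢26.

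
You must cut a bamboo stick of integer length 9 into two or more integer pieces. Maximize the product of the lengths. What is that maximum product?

27

Fill prod[k] for k=2..9: at each k try every first piece i and multiply by the better of (k−i) uncut or prod[k−i].
prod[2] = 1×max(1,0) = 1×1 = 1
prod[3] = 1×max(2,1) = 1×2 = 2
prod[4] = 2×max(2,1) = 2×2 = 4
prod[5] = 2×max(3,2) = 2×3 = 6
prod[6] = 3×max(3,2) = 3×3 = 9
prod[7] = 2×max(5,6) = 2×6 = 12
prod[8] = 2×max(6,9) = 2×9 = 18
prod[9] = 3×max(6,9) = 3×9 = 27
One optimal split: 3 + 3 + 3; product 3×3×3 = 27.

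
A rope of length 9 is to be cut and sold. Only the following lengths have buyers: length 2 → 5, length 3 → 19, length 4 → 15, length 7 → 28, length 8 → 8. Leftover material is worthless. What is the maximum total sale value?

Consider every possible first cut. best[k] is the best of p[i]+best[k−i] over all sellable i≤k.
best[1] = 0
best[2] = 5
best[3] = max(5+0, 19+0) = 19
best[4] = max(5+5, 19+0, 15+0) = 19
best[5] = max(5+19, 19+5, 15+0) = 24
best[6] = max(5+19, 19+19, 15+5) = 38
best[7] = max(5+24, 19+19, 15+19, 28+0) = 38
best[8] = max(5+38, 19+24, 15+19, 28+0, 8+0) = 43
best[9] = max(5+38, 19+38, 15+24, 28+5, 8+0) = 57
One optimal cutting: 3 + 3 + 3 → 57.

57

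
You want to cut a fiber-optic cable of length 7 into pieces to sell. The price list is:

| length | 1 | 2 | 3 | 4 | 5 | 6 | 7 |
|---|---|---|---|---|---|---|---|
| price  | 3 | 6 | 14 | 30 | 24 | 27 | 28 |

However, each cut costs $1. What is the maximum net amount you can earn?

43

Let v[k] be the best obtainable value from length k. For each k, try every first piece i and keep the best of price[i] + v[k−i] minus the 1 cut fee when i<k.
v[1] = 3
v[2] = max(3+3-1, 6+0) = 6
v[3] = max(3+6-1, 6+3-1, 14+0) = 14
v[4] = max(3+14-1, 6+6-1, 14+3-1, 30+0) = 30
v[5] = max(3+30-1, 6+14-1, 14+6-1, 30+3-1, 24+0) = 32
v[6] = max(3+32-1, 6+30-1, 14+14-1, 30+6-1, 24+3-1, 27+0) = 35
v[7] = max(3+35-1, 6+32-1, 14+30-1, …, 27+3-1, 28+0) = 43
One optimal plan: pieces 4 + 3 (1 cut) → $44 − $1 = $43.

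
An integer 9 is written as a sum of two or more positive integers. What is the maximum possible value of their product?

27

Define g[k] = max over 1≤i<k of i · max(k−i, g[k−i]); the inner max lets the remainder stay uncut if that's better.
g[2] = 1*max(1,0) = 1*1 = 1
g[3] = 1*max(2,1) = 1*2 = 2
g[4] = 2*max(2,1) = 2*2 = 4
g[5] = 2*max(3,2) = 2*3 = 6
g[6] = 3*max(3,2) = 3*3 = 9
g[7] = 2*max(5,6) = 2*6 = 12
g[8] = 2*max(6,9) = 2*9 = 18
g[9] = 3*max(6,9) = 3*9 = 27
One optimal split: 3 + 3 + 3; product 3*3*3 = 27.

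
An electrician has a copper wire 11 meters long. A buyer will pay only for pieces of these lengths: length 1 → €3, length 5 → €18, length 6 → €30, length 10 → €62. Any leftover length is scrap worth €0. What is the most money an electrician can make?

Build best[k] bottom-up: best[k] = max over allowed piece i of (p[i] + best[k−i]).
best[1] = 3
best[2] = 6  (first piece 1, then best[1]=3)
best[3] = 9  (first piece 1, then best[2]=6)
best[4] = 12  (first piece 1, then best[3]=9)
best[5] = max(3+12, 18+0) = 18
best[6] = max(3+18, 18+3, 30+0) = 30
best[7] = max(3+30, 18+6, 30+3) = 33
best[8] = max(3+33, 18+9, 30+6) = 36
best[9] = max(3+36, 18+12, 30+9) = 39
best[10] = max(3+39, 18+18, 30+12, 62+0) = 62
best[11] = max(3+62, 18+30, 30+18, 62+3) = 65
One optimal cutting: 10 + 1 → €65.

65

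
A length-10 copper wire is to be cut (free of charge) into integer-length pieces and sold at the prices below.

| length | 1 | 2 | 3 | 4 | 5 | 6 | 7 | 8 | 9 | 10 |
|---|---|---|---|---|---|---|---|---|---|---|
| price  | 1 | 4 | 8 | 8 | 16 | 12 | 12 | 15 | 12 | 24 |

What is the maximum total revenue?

Let R[k] be the best obtainable value from length k. For each k, try every first piece i and keep the best of price[i] + R[k−i].
R[1] = 1
R[2] = 4
R[3] = 8
R[4] = 9  (first piece 1, then R[3]=8)
R[5] = 16
R[6] = 17  (first piece 1, then R[5]=16)
R[7] = 20  (first piece 2, then R[5]=16)
R[8] = 24  (first piece 3, then R[5]=16)
R[9] = 25  (first piece 1, then R[8]=24)
R[10] = 32  (first piece 5, then R[5]=16)
One optimal cutting: 5 + 5 → €16 + €16 = €32.

32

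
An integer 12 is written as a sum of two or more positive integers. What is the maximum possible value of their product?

Fill P[k] for k=2..12: at each k try every first piece i and multiply by the better of (k−i) uncut or P[k−i].
P[2] = 1*max(1,0) = 1*1 = 1
P[3] = max(1*2, 2*1) = 2
P[4] = max(1*3, 2*2, 3*1) = 4
P[5] = max(1*4, 2*3, 3*2, 4*1) = 6
P[6] = max(1*6, 2*4, 3*3, 4*2, 5*1) = 9
P[7] = max(1*9, 2*6, 3*4, 4*3, 5*2, 6*1) = 12
P[8] = max(1*12, 2*9, 3*6, …, 6*2, 7*1) = 18
P[9] = max(1*18, 2*12, 3*9, …, 7*2, 8*1) = 27
P[10] = max(1*27, 2*18, 3*12, …, 8*2, 9*1) = 36
P[11] = max(1*36, 2*27, 3*18, …, 9*2, 10*1) = 54
P[12] = max(1*54, 2*36, 3*27, …, 10*2, 11*1) = 81
One optimal split: 3 + 3 + 3 + 3; product 3*3*3*3 = 81.

81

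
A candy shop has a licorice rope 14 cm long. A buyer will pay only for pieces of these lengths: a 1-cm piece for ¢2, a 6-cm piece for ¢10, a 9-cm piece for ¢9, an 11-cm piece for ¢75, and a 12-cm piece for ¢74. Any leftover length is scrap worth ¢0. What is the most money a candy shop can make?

Let r[k] be the best obtainable value from length k. For each k, try every first piece i and keep the best of price[i] + r[k−i].
r[1] = 2
r[2] = 4  (first piece 1, then r[1]=2)
r[3] = 6  (first piece 1, then r[2]=4)
r[4] = 8  (first piece 1, then r[3]=6)
r[5] = 10  (first piece 1, then r[4]=8)
r[6] = max(2+10, 10+0) = 12
r[7] = max(2+12, 10+2) = 14
r[8] = max(2+14, 10+4) = 16
r[9] = max(2+16, 10+6, 9+0) = 18
r[10] = max(2+18, 10+8, 9+2) = 20
r[11] = max(2+20, 10+10, 9+4, 75+0) = 75
r[12] = max(2+75, 10+12, 9+6, 75+2, 74+0) = 77
r[13] = max(2+77, 10+14, 9+8, 75+4, 74+2) = 79
r[14] = max(2+79, 10+16, 9+10, 75+6, 74+4) = 81
One optimal cutting: 11 + 1 + 1 + 1 → ¢81.

81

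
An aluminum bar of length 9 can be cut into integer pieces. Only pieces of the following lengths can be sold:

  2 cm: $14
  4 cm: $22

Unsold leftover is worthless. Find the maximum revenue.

56

Let best[k] be the best obtainable value from length k. For each k, try every first piece i and keep the best of price[i] + best[k−i].
best[1] = 0
best[2] = 14
best[3] = 14
best[4] = max(14+14, 22+0) = 28
best[5] = max(14+14, 22+0) = 28
best[6] = max(14+28, 22+14) = 42
best[7] = max(14+28, 22+14) = 42
best[8] = max(14+42, 22+28) = 56
best[9] = max(14+42, 22+28) = 56
One optimal cutting: pieces 2 + 2 + 2 + 2 with 1 cm of scrap → $56.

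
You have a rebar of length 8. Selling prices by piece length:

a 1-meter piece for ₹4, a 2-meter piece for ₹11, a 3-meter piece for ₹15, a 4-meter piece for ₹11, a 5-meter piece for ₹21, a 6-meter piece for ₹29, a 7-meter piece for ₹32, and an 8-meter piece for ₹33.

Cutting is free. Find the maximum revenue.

44

Consider every possible first cut. r[k] is the best of p[i]+r[k−i] over all sellable i≤k.
r[1] = 4
r[2] = max(4+4, 11+0) = 11
r[3] = max(4+11, 11+4, 15+0) = 15
r[4] = max(4+15, 11+11, 15+4, 11+0) = 22
r[5] = max(4+22, 11+15, 15+11, 11+4, 21+0) = 26
r[6] = max(4+26, 11+22, 15+15, 11+11, 21+4, 29+0) = 33
r[7] = max(4+33, 11+26, 15+22, …, 29+4, 32+0) = 37
r[8] = max(4+37, 11+33, 15+26, …, 32+4, 33+0) = 44
One optimal cutting: 2 + 2 + 2 + 2 → ₹11 + ₹11 + ₹11 + ₹11 = ₹44.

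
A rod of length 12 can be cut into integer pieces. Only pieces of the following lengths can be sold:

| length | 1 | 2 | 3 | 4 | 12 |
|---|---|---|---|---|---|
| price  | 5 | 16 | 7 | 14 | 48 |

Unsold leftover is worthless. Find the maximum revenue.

Build f[k] bottom-up: f[k] = max over allowed piece i of (p[i] + f[k−i]).
f[1] = 5
f[2] = 16
f[3] = 21  (first piece 1, then f[2]=16)
f[4] = 32  (first piece 2, then f[2]=16)
f[5] = 37  (first piece 1, then f[4]=32)
f[6] = 48  (first piece 2, then f[4]=32)
f[7] = 53  (first piece 1, then f[6]=48)
f[8] = 64  (first piece 2, then f[6]=48)
f[9] = 69  (first piece 1, then f[8]=64)
f[10] = 80  (first piece 2, then f[8]=64)
f[11] = 85  (first piece 1, then f[10]=80)
f[12] = 96  (first piece 2, then f[10]=80)
One optimal cutting: 2 + 2 + 2 + 2 + 2 + 2 → €96.

96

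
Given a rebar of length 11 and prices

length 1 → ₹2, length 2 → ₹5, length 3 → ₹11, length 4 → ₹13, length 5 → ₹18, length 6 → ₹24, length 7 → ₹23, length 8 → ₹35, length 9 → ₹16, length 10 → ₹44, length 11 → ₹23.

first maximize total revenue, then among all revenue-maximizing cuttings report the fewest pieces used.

Consider every possible first cut. r[k] is the best of p[i]+r[k−i] over all sellable i≤k.
r[1] = 2
r[2] = max(2+2, 5+0) = 5
r[3] = max(2+5, 5+2, 11+0) = 11
r[4] = max(2+11, 5+5, 11+2, 13+0) = 13
r[5] = max(2+13, 5+11, 11+5, 13+2, 18+0) = 18
r[6] = max(2+18, 5+13, 11+11, 13+5, 18+2, 24+0) = 24
r[7] = max(2+24, 5+18, 11+13, …, 24+2, 23+0) = 26
r[8] = max(2+26, 5+24, 11+18, …, 23+2, 35+0) = 35
r[9] = max(2+35, 5+26, 11+24, …, 35+2, 16+0) = 37
r[10] = max(2+37, 5+35, 11+26, …, 16+2, 44+0) = 44
r[11] = max(2+44, 5+37, 11+35, …, 44+2, 23+0) = 46
Maximum revenue is ₹46.
Now minimize piece count subject to staying optimal: for each k, pieces[k] = 1 + min over i with p[i]+r[k−i]=r[k] of pieces[k−i].
pieces[8] = 1
pieces[9] = 2
pieces[10] = 1
pieces[11] = 2

2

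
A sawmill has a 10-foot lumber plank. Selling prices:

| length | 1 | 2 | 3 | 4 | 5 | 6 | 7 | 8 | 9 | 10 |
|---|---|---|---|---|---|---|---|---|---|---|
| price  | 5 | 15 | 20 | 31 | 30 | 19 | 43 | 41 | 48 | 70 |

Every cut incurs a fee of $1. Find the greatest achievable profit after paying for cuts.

75

Consider every possible first cut. v[k] is the best of p[i]+v[k−i] over all sellable i≤k, charging 1 whenever i<k.
v[1] = 5
v[2] = max(5+5-1, 15+0) = 15
v[3] = max(5+15-1, 15+5-1, 20+0) = 20
v[4] = max(5+20-1, 15+15-1, 20+5-1, 31+0) = 31
v[5] = max(5+31-1, 15+20-1, 20+15-1, 31+5-1, 30+0) = 35
v[6] = max(5+35-1, 15+31-1, 20+20-1, 31+15-1, 30+5-1, 19+0) = 45
v[7] = max(5+45-1, 15+35-1, 20+31-1, …, 19+5-1, 43+0) = 50
v[8] = max(5+50-1, 15+45-1, 20+35-1, …, 43+5-1, 41+0) = 61
v[9] = max(5+61-1, 15+50-1, 20+45-1, …, 41+5-1, 48+0) = 65
v[10] = max(5+65-1, 15+61-1, 20+50-1, …, 48+5-1, 70+0) = 75
One optimal plan: pieces 4 + 4 + 2 (2 cuts) → $77 − $2 = $75.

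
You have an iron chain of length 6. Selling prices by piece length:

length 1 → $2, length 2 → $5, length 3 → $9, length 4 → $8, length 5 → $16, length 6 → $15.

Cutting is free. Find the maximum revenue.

Build R[k] bottom-up: R[k] = max over allowed piece i of (p[i] + R[k−i]).
R[1] = 2
R[2] = 5
R[3] = 9
R[4] = 11  (first piece 1, then R[3]=9)
R[5] = 16
R[6] = 18  (first piece 1, then R[5]=16)
One optimal cutting: 5 + 1 → $16 + $2 = $18.

18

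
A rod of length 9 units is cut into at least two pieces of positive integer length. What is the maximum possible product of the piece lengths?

27

Define prod[k] = max over 1≤i<k of i · max(k−i, prod[k−i]); the inner max lets the remainder stay uncut if that's better.
Small cases: prod[2]=1, prod[3]=2.
prod[4] = 2·max(2,1) = 2·2 = 4
prod[5] = 2·max(3,2) = 2·3 = 6
prod[6] = 3·max(3,2) = 3·3 = 9
prod[7] = 2·max(5,6) = 2·6 = 12
prod[8] = 2·max(6,9) = 2·9 = 18
prod[9] = 3·max(6,9) = 3·9 = 27
One optimal split: 3 + 3 + 3; product 3·3·3 = 27.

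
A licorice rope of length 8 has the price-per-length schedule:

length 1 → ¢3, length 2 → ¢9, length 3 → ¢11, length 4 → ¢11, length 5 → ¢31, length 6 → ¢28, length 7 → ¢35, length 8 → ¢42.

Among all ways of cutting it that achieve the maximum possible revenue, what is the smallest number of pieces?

Let r[k] be the best obtainable value from length k. For each k, try every first piece i and keep the best of price[i] + r[k−i].
r[1] = 3
r[2] = 9
r[3] = 12  (first piece 1, then r[2]=9)
r[4] = 18  (first piece 2, then r[2]=9)
r[5] = 31
r[6] = 34  (first piece 1, then r[5]=31)
r[7] = 40  (first piece 2, then r[5]=31)
r[8] = 43  (first piece 1, then r[7]=40)
Maximum revenue is ¢43.
Now minimize piece count subject to staying optimal: for each k, pieces[k] = 1 + min over i with p[i]+r[k−i]=r[k] of pieces[k−i].
pieces[5] = 1
pieces[6] = 2
pieces[7] = 2
pieces[8] = 3

3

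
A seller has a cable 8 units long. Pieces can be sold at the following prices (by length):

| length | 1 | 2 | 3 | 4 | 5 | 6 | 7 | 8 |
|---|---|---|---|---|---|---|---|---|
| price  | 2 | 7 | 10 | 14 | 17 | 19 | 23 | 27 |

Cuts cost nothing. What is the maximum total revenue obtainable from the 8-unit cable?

28

Consider every possible first cut. R[k] is the best of p[i]+R[k−i] over all sellable i≤k.
R[1] = 2
R[2] = max(2+2, 7+0) = 7
R[3] = max(2+7, 7+2, 10+0) = 10
R[4] = max(2+10, 7+7, 10+2, 14+0) = 14
R[5] = max(2+14, 7+10, 10+7, 14+2, 17+0) = 17
R[6] = max(2+17, 7+14, 10+10, 14+7, 17+2, 19+0) = 21
R[7] = max(2+21, 7+17, 10+14, …, 19+2, 23+0) = 24
R[8] = max(2+24, 7+21, 10+17, …, 23+2, 27+0) = 28
One optimal cutting: 2 + 2 + 2 + 2 → €7 + €7 + €7 + €7 = €28.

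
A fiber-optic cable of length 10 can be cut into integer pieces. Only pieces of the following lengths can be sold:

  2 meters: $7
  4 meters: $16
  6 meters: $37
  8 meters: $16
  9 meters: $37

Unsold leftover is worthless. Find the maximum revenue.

Let f[k] be the best obtainable value from length k. For each k, try every first piece i and keep the best of price[i] + f[k−i].
f[1] = 0
f[2] = 7
f[3] = 7
f[4] = 16
f[5] = 16
f[6] = 37
f[7] = 37
f[8] = 44  (first piece 2, then f[6]=37)
f[9] = 44
f[10] = 53  (first piece 4, then f[6]=37)
One optimal cutting: 6 + 4 → $53.

53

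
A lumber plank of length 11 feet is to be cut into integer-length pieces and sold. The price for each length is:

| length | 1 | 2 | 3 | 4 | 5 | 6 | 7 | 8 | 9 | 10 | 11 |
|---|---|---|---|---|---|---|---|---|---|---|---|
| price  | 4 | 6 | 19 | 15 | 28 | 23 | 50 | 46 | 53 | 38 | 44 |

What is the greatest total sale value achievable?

73

Let v[k] be the best obtainable value from length k. For each k, try every first piece i and keep the best of price[i] + v[k−i].
v[1] = 4
v[2] = max(4+4, 6+0) = 8
v[3] = max(4+8, 6+4, 19+0) = 19
v[4] = max(4+19, 6+8, 19+4, 15+0) = 23
v[5] = max(4+23, 6+19, 19+8, 15+4, 28+0) = 28
v[6] = max(4+28, 6+23, 19+19, 15+8, 28+4, 23+0) = 38
v[7] = max(4+38, 6+28, 19+23, …, 23+4, 50+0) = 50
v[8] = max(4+50, 6+38, 19+28, …, 50+4, 46+0) = 54
v[9] = max(4+54, 6+50, 19+38, …, 46+4, 53+0) = 58
v[10] = max(4+58, 6+54, 19+50, …, 53+4, 38+0) = 69
v[11] = max(4+69, 6+58, 19+54, …, 38+4, 44+0) = 73
One optimal cutting: 7 + 3 + 1 → $50 + $19 + $4 = $73.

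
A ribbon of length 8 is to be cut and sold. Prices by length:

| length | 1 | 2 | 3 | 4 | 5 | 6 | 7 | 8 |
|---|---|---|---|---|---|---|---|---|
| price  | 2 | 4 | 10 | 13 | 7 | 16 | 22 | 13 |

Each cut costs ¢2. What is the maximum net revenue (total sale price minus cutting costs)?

24

Consider every possible first cut. v[k] is the best of p[i]+v[k−i] over all sellable i≤k, charging 2 whenever i<k.
v[1] = 2
v[2] = 4
v[3] = 10
v[4] = 13
v[5] = 13  (first piece 1, then v[4]=13)
v[6] = 18  (first piece 3, then v[3]=10)
v[7] = 22
v[8] = 24  (first piece 4, then v[4]=13)
One optimal plan: pieces 4 + 4 (1 cut) → ¢26 − ¢2 = ¢24.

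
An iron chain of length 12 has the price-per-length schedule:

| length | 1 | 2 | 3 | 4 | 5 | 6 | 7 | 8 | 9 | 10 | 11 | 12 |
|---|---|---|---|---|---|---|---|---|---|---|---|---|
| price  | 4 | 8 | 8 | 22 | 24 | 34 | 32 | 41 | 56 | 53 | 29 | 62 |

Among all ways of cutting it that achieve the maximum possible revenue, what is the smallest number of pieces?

Consider every possible first cut. r[k] is the best of p[i]+r[k−i] over all sellable i≤k.
r[1] = 4
r[2] = max(4+4, 8+0) = 8
r[3] = max(4+8, 8+4, 8+0) = 12
r[4] = max(4+12, 8+8, 8+4, 22+0) = 22
r[5] = max(4+22, 8+12, 8+8, 22+4, 24+0) = 26
r[6] = max(4+26, 8+22, 8+12, 22+8, 24+4, 34+0) = 34
r[7] = max(4+34, 8+26, 8+22, …, 34+4, 32+0) = 38
r[8] = max(4+38, 8+34, 8+26, …, 32+4, 41+0) = 44
r[9] = max(4+44, 8+38, 8+34, …, 41+4, 56+0) = 56
r[10] = max(4+56, 8+44, 8+38, …, 56+4, 53+0) = 60
r[11] = max(4+60, 8+56, 8+44, …, 53+4, 29+0) = 64
r[12] = max(4+64, 8+60, 8+56, …, 29+4, 62+0) = 68
Maximum revenue is $68.
Now minimize piece count subject to staying optimal: for each k, pieces[k] = 1 + min over i with p[i]+r[k−i]=r[k] of pieces[k−i].
pieces[9] = 1
pieces[10] = 2
pieces[11] = 2
pieces[12] = 2

2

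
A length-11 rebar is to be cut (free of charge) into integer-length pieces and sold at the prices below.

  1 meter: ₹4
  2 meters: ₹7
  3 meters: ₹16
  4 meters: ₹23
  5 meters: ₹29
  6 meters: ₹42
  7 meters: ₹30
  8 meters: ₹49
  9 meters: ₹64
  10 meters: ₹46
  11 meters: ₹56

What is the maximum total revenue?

Build r[k] bottom-up: r[k] = max over allowed piece i of (p[i] + r[k−i]).
r[1] = 4
r[2] = 8  (first piece 1, then r[1]=4)
r[3] = 16
r[4] = 23
r[5] = 29
r[6] = 42
r[7] = 46  (first piece 1, then r[6]=42)
r[8] = 50  (first piece 1, then r[7]=46)
r[9] = 64
r[10] = 68  (first piece 1, then r[9]=64)
r[11] = 72  (first piece 1, then r[10]=68)
One optimal cutting: 9 + 1 + 1 → ₹64 + ₹4 + ₹4 = ₹72.

72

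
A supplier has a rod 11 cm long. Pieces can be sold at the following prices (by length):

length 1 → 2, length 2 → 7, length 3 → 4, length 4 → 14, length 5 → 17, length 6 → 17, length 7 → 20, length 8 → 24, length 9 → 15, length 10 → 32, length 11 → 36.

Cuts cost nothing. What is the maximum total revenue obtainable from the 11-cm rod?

38

Build r[k] bottom-up: r[k] = max over allowed piece i of (p[i] + r[k−i]).
r[1] = 2
r[2] = 7
r[3] = 9  (first piece 1, then r[2]=7)
r[4] = 14  (first piece 2, then r[2]=7)
r[5] = 17
r[6] = 21  (first piece 2, then r[4]=14)
r[7] = 24  (first piece 2, then r[5]=17)
r[8] = 28  (first piece 2, then r[6]=21)
r[9] = 31  (first piece 2, then r[7]=24)
r[10] = 35  (first piece 2, then r[8]=28)
r[11] = 38  (first piece 2, then r[9]=31)
One optimal cutting: 5 + 2 + 2 + 2 → 17 + 7 + 7 + 7 = 38.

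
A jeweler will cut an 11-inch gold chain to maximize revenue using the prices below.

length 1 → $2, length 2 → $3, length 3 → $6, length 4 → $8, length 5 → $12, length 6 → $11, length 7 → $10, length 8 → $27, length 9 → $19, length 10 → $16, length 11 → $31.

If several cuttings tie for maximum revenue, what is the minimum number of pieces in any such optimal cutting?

Consider every possible first cut. r[k] is the best of p[i]+r[k−i] over all sellable i≤k.
r[1] = 2
r[2] = max(2+2, 3+0) = 4
r[3] = max(2+4, 3+2, 6+0) = 6
r[4] = max(2+6, 3+4, 6+2, 8+0) = 8
r[5] = max(2+8, 3+6, 6+4, 8+2, 12+0) = 12
r[6] = max(2+12, 3+8, 6+6, 8+4, 12+2, 11+0) = 14
r[7] = max(2+14, 3+12, 6+8, …, 11+2, 10+0) = 16
r[8] = max(2+16, 3+14, 6+12, …, 10+2, 27+0) = 27
r[9] = max(2+27, 3+16, 6+14, …, 27+2, 19+0) = 29
r[10] = max(2+29, 3+27, 6+16, …, 19+2, 16+0) = 31
r[11] = max(2+31, 3+29, 6+27, …, 16+2, 31+0) = 33
Maximum revenue is $33.
Now minimize piece count subject to staying optimal: for each k, pieces[k] = 1 + min over i with p[i]+r[k−i]=r[k] of pieces[k−i].
pieces[8] = 1
pieces[9] = 2
pieces[10] = 3
pieces[11] = 2

2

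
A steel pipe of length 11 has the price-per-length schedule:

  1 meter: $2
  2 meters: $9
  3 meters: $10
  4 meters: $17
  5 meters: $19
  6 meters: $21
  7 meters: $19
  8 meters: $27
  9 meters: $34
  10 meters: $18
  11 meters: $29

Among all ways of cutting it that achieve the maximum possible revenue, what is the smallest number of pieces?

6

Let r[k] be the best obtainable value from length k. For each k, try every first piece i and keep the best of price[i] + r[k−i].
r[1] = 2
r[2] = max(2+2, 9+0) = 9
r[3] = max(2+9, 9+2, 10+0) = 11
r[4] = max(2+11, 9+9, 10+2, 17+0) = 18
r[5] = max(2+18, 9+11, 10+9, 17+2, 19+0) = 20
r[6] = max(2+20, 9+18, 10+11, 17+9, 19+2, 21+0) = 27
r[7] = max(2+27, 9+20, 10+18, …, 21+2, 19+0) = 29
r[8] = max(2+29, 9+27, 10+20, …, 19+2, 27+0) = 36
r[9] = max(2+36, 9+29, 10+27, …, 27+2, 34+0) = 38
r[10] = max(2+38, 9+36, 10+29, …, 34+2, 18+0) = 45
r[11] = max(2+45, 9+38, 10+36, …, 18+2, 29+0) = 47
Maximum revenue is $47.
Now minimize piece count subject to staying optimal: for each k, pieces[k] = 1 + min over i with p[i]+r[k−i]=r[k] of pieces[k−i].
pieces[8] = 4
pieces[9] = 5
pieces[10] = 5
pieces[11] = 6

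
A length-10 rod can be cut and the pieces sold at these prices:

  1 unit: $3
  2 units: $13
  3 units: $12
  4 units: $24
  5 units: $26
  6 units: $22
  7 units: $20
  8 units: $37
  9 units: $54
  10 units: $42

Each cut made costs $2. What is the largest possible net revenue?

57

Build r[k] bottom-up: r[k] = max over allowed piece i of (p[i] + r[k−i]) − 2 per cut.
r[1] = 3
r[2] = max(3+3-2, 13+0) = 13
r[3] = max(3+13-2, 13+3-2, 12+0) = 14
r[4] = max(3+14-2, 13+13-2, 12+3-2, 24+0) = 24
r[5] = max(3+24-2, 13+14-2, 12+13-2, 24+3-2, 26+0) = 26
r[6] = max(3+26-2, 13+24-2, 12+14-2, 24+13-2, 26+3-2, 22+0) = 35
r[7] = max(3+35-2, 13+26-2, 12+24-2, …, 22+3-2, 20+0) = 37
r[8] = max(3+37-2, 13+35-2, 12+26-2, …, 20+3-2, 37+0) = 46
r[9] = max(3+46-2, 13+37-2, 12+35-2, …, 37+3-2, 54+0) = 54
r[10] = max(3+54-2, 13+46-2, 12+37-2, …, 54+3-2, 42+0) = 57
One optimal plan: pieces 2 + 2 + 2 + 2 + 2 (4 cuts) → $65 − $8 = $57.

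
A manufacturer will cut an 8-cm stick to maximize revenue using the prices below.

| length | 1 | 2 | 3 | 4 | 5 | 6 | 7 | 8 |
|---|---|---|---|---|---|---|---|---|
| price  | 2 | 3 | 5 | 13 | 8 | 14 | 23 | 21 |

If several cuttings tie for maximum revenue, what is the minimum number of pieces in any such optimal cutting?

Let r[k] be the best obtainable value from length k. For each k, try every first piece i and keep the best of price[i] + r[k−i].
r[1] = 2
r[2] = max(2+2, 3+0) = 4
r[3] = max(2+4, 3+2, 5+0) = 6
r[4] = max(2+6, 3+4, 5+2, 13+0) = 13
r[5] = max(2+13, 3+6, 5+4, 13+2, 8+0) = 15
r[6] = max(2+15, 3+13, 5+6, 13+4, 8+2, 14+0) = 17
r[7] = max(2+17, 3+15, 5+13, …, 14+2, 23+0) = 23
r[8] = max(2+23, 3+17, 5+15, …, 23+2, 21+0) = 26
Maximum revenue is €26.
Now minimize piece count subject to staying optimal: for each k, pieces[k] = 1 + min over i with p[i]+r[k−i]=r[k] of pieces[k−i].
pieces[5] = 2
pieces[6] = 3
pieces[7] = 1
pieces[8] = 2

2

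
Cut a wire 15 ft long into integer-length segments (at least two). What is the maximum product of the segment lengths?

Fill m[k] for k=2..15: at each k try every first piece i and multiply by the better of (k−i) uncut or m[k−i].
Small cases: m[2]=1, m[3]=2, m[4]=4, m[5]=6, m[6]=9, m[7]=12.
m[8] = 2×max(6,9) = 2×9 = 18
m[9] = 3×max(6,9) = 3×9 = 27
m[10] = 2×max(8,18) = 2×18 = 36
m[11] = 2×max(9,27) = 2×27 = 54
m[12] = 3×max(9,27) = 3×27 = 81
m[13] = 2×max(11,54) = 2×54 = 108
m[14] = 2×max(12,81) = 2×81 = 162
m[15] = 3×max(12,81) = 3×81 = 243
One optimal split: 3 + 3 + 3 + 3 + 3; product 3×3×3×3×3 = 243.

243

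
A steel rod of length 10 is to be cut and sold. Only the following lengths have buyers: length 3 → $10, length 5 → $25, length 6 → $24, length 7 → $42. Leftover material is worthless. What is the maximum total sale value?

52

Build best[k] bottom-up: best[k] = max over allowed piece i of (p[i] + best[k−i]).
best[1] = 0
best[2] = 0
best[3] = 10
best[4] = 10
best[5] = 25
best[6] = 25
best[7] = 42
best[8] = 42
best[9] = 42
best[10] = 52  (first piece 3, then best[7]=42)
One optimal cutting: 7 + 3 → $52.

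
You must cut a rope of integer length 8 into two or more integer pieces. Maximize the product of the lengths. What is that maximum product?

18

Fill P[k] for k=2..8: at each k try every first piece i and multiply by the better of (k−i) uncut or P[k−i].
P[2] = 1×max(1,0) = 1×1 = 1
P[3] = 1×max(2,1) = 1×2 = 2
P[4] = 2×max(2,1) = 2×2 = 4
P[5] = 2×max(3,2) = 2×3 = 6
P[6] = 3×max(3,2) = 3×3 = 9
P[7] = 2×max(5,6) = 2×6 = 12
P[8] = 2×max(6,9) = 2×9 = 18
One optimal split: 3 + 3 + 2; product 3×3×2 = 18.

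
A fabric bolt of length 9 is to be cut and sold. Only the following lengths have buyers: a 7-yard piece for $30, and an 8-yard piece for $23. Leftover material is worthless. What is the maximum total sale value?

Build best[k] bottom-up: best[k] = max over allowed piece i of (p[i] + best[k−i]).
best[1] = 0
best[2] = 0
best[3] = 0
best[4] = 0
best[5] = 0
best[6] = 0
best[7] = 30
best[8] = 30
best[9] = 30
One optimal cutting: pieces 7 with 2 yards of scrap → $30.

30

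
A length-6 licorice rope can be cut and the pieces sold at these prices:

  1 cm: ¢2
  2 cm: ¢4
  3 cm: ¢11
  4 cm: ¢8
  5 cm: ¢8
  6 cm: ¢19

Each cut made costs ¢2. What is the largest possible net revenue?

20

Build r[k] bottom-up: r[k] = max over allowed piece i of (p[i] + r[k−i]) − 2 per cut.
r[1] = 2
r[2] = 4
r[3] = 11
r[4] = 11  (first piece 1, then r[3]=11)
r[5] = 13  (first piece 2, then r[3]=11)
r[6] = 20  (first piece 3, then r[3]=11)
One optimal plan: pieces 3 + 3 (1 cut) → ¢22 − ¢2 = ¢20.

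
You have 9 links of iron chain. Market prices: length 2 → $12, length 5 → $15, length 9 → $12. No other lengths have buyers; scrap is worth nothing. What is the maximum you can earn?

Consider every possible first cut. f[k] is the best of p[i]+f[k−i] over all sellable i≤k.
f[1] = 0
f[2] = 12
f[3] = 12
f[4] = 24  (first piece 2, then f[2]=12)
f[5] = max(12+12, 15+0) = 24
f[6] = max(12+24, 15+0) = 36
f[7] = max(12+24, 15+12) = 36
f[8] = max(12+36, 15+12) = 48
f[9] = max(12+36, 15+24, 12+0) = 48
One optimal cutting: pieces 2 + 2 + 2 + 2 with 1 link of scrap → $48.

48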